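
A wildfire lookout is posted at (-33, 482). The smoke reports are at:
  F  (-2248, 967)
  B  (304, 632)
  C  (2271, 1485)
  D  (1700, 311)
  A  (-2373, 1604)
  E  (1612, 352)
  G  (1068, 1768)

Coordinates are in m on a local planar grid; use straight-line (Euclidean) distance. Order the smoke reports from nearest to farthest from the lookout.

Distances from the lookout:
B (304, 632): 368.9 m
E (1612, 352): 1650.1 m
G (1068, 1768): 1692.9 m
D (1700, 311): 1741.4 m
F (-2248, 967): 2267.5 m
C (2271, 1485): 2512.9 m
A (-2373, 1604): 2595.1 m

B, E, G, D, F, C, A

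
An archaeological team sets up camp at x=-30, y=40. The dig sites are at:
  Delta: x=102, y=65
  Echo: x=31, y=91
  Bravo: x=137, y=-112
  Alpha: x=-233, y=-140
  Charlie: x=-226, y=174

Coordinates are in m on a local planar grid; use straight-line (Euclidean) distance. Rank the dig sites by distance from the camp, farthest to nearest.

Alpha, Charlie, Bravo, Delta, Echo

Distance from the camp at x=-30, y=40 to each:
Alpha x=-233, y=-140: 271.3 m
Charlie x=-226, y=174: 237.4 m
Bravo x=137, y=-112: 225.8 m
Delta x=102, y=65: 134.3 m
Echo x=31, y=91: 79.5 m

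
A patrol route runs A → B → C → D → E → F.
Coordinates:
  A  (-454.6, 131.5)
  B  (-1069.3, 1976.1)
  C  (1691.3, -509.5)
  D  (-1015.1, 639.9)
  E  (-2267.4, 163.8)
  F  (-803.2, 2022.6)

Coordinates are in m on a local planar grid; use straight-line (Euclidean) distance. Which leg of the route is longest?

Leg distances:
A→B: 1944.3 m
B→C: 3714.7 m
C→D: 2940.4 m
D→E: 1339.7 m
E→F: 2366.2 m
The longest leg is B–C at 3714.7 m.

B–C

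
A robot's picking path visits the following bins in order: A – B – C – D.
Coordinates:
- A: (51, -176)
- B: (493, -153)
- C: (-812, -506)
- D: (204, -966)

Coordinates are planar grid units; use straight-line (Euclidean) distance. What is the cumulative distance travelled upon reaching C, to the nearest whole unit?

Leg distances:
A→B: 442.6  (cumulative 442.6)
B→C: 1351.9  (cumulative 1794.5)
Cumulative distance at C ≈ 1794.

1794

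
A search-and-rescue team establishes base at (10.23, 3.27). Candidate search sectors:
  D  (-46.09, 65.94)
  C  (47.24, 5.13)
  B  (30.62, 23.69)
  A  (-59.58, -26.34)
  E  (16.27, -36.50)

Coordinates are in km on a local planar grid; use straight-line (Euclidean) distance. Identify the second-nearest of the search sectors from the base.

Distances from the base ((10.23, 3.27)):
B: 28.9 km
C: 37.1 km
E: 40.2 km
A: 75.8 km
D: 84.3 km
The second-nearest is C at 37.1 km.

C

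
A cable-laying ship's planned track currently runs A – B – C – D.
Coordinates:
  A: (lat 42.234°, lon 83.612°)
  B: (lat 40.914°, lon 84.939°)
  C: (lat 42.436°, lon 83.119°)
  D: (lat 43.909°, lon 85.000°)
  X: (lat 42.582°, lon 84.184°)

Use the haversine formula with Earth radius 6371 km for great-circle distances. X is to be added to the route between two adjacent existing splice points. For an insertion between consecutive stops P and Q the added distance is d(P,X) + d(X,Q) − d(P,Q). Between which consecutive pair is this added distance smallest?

Added distance for inserting X between each consecutive pair:
A–B: 73.0 km
B–C: 57.7 km
C–D: 26.7 km
Smallest added distance is 26.7 km, inserting between C and D.

between C and D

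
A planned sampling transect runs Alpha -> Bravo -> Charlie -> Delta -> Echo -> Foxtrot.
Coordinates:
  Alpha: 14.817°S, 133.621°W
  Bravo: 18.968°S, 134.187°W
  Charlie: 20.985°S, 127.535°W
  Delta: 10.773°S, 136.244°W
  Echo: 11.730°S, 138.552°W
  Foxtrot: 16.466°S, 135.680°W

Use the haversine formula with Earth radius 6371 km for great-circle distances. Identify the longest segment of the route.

Leg distances:
Alpha→Bravo: 465.5 km
Bravo→Charlie: 730.4 km
Charlie→Delta: 1467.7 km
Delta→Echo: 273.3 km
Echo→Foxtrot: 610.9 km
The longest leg is Charlie–Delta at 1467.7 km.

Charlie–Delta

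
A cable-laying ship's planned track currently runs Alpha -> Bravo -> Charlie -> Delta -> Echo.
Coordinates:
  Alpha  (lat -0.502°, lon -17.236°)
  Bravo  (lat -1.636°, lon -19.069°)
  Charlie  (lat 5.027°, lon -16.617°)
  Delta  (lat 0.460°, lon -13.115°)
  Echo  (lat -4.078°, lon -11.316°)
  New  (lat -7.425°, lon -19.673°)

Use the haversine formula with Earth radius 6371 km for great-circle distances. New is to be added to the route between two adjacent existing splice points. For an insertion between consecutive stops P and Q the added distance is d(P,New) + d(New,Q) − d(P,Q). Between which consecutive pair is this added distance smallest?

between Alpha and Bravo

Added distance for inserting New between each consecutive pair:
Alpha–Bravo: 1223.4 km
Bravo–Charlie: 1283.3 km
Charlie–Delta: 1925.1 km
Delta–Echo: 1592.9 km
Smallest added distance is 1223.4 km, inserting between Alpha and Bravo.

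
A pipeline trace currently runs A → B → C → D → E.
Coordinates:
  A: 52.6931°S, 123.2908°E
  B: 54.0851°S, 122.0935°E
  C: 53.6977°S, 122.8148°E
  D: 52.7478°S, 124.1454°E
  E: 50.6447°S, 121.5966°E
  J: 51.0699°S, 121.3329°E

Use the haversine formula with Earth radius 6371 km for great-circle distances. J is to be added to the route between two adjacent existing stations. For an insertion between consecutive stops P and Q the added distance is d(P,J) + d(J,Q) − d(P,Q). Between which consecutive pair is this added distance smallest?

between D and E

Added distance for inserting J between each consecutive pair:
A–B: 390.2 km
B–C: 584.2 km
C–D: 439.5 km
D–E: 26.7 km
Smallest added distance is 26.7 km, inserting between D and E.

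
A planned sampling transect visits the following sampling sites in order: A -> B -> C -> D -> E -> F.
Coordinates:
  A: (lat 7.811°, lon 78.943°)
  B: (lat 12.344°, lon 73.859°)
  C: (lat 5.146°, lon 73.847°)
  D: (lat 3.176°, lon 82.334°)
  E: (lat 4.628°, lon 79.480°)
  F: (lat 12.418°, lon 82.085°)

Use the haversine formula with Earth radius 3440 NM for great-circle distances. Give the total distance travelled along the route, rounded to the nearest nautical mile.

Leg distances:
A→B: 405.4 NM  (cumulative 405.4 NM)
B→C: 432.2 NM  (cumulative 837.5 NM)
C→D: 521.8 NM  (cumulative 1359.3 NM)
D→E: 191.9 NM  (cumulative 1551.2 NM)
E→F: 492.6 NM  (cumulative 2043.8 NM)
Total route length ≈ 2044 NM.

2044 NM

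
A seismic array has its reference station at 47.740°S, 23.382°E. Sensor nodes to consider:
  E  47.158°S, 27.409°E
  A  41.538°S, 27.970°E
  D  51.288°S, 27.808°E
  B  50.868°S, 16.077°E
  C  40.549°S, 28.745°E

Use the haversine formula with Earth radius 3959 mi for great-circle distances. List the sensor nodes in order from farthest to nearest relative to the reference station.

C, A, B, D, E

Computing each great-circle distance from 47.740°S, 23.382°E:
C 40.549°S, 28.745°E: 563.2 mi
A 41.538°S, 27.970°E: 484.1 mi
B 50.868°S, 16.077°E: 393.5 mi
D 51.288°S, 27.808°E: 315.4 mi
E 47.158°S, 27.409°E: 192.4 mi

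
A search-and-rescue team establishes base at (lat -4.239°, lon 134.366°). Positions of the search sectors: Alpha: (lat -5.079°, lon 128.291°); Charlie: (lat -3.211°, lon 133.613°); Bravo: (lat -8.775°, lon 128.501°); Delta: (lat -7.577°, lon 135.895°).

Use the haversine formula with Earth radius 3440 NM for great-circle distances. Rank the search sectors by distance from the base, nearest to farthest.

Distance from the base at (lat -4.239°, lon 134.366°) to each:
Charlie (lat -3.211°, lon 133.613°): 76.5 NM
Delta (lat -7.577°, lon 135.895°): 220.2 NM
Alpha (lat -5.079°, lon 128.291°): 367.0 NM
Bravo (lat -8.775°, lon 128.501°): 443.3 NM

Charlie, Delta, Alpha, Bravo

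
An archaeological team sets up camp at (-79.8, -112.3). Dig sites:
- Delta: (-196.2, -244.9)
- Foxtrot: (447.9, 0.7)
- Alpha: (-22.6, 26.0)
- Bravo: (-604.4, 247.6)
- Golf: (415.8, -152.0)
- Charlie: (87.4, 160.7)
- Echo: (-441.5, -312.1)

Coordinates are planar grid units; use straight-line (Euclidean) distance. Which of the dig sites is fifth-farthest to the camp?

Distances from the camp ((-79.8, -112.3)):
Bravo: 636.2
Foxtrot: 539.7
Golf: 497.2
Echo: 413.2
Charlie: 320.1
Delta: 176.4
Alpha: 149.7
The fifth-farthest is Charlie at 320.1.

Charlie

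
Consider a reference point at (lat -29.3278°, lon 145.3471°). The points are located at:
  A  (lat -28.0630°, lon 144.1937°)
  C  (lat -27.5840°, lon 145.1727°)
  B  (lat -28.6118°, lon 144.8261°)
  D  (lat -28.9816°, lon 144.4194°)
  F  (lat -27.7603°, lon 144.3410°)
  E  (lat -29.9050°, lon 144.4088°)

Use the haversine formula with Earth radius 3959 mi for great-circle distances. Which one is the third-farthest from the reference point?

Distance to each, sorted:
F: 124.3 mi
C: 121.0 mi
A: 111.9 mi
E: 69.0 mi
D: 60.9 mi
B: 58.6 mi
The third-farthest is A at 111.9 mi.

A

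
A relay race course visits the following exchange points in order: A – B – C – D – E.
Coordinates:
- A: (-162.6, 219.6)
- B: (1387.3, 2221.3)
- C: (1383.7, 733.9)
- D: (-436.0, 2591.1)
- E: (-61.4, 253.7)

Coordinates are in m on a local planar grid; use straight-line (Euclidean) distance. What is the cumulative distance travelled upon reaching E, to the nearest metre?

8986 m

Leg distances:
A→B: 2531.6 m  (cumulative 2531.6 m)
B→C: 1487.4 m  (cumulative 4019.0 m)
C→D: 2600.1 m  (cumulative 6619.1 m)
D→E: 2367.2 m  (cumulative 8986.3 m)
Cumulative distance at E ≈ 8986 m.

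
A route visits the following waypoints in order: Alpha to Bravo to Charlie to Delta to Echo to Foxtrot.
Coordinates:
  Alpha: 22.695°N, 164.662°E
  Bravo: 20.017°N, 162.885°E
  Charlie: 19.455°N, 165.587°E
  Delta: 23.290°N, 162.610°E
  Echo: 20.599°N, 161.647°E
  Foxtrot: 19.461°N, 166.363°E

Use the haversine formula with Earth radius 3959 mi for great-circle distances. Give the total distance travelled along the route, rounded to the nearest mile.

Leg distances:
Alpha→Bravo: 217.5 mi  (cumulative 217.5 mi)
Bravo→Charlie: 180.0 mi  (cumulative 397.5 mi)
Charlie→Delta: 326.9 mi  (cumulative 724.4 mi)
Delta→Echo: 195.9 mi  (cumulative 920.3 mi)
Echo→Foxtrot: 316.1 mi  (cumulative 1236.4 mi)
Total route length ≈ 1236 mi.

1236 mi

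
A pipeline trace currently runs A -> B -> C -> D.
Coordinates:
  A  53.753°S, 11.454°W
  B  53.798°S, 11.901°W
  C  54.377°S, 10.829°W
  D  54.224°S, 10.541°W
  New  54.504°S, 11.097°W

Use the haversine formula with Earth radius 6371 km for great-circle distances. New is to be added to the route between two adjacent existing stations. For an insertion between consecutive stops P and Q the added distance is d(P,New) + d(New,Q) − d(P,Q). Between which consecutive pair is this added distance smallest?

between B and C

Added distance for inserting New between each consecutive pair:
A–B: 151.3 km
B–C: 21.7 km
C–D: 44.7 km
Smallest added distance is 21.7 km, inserting between B and C.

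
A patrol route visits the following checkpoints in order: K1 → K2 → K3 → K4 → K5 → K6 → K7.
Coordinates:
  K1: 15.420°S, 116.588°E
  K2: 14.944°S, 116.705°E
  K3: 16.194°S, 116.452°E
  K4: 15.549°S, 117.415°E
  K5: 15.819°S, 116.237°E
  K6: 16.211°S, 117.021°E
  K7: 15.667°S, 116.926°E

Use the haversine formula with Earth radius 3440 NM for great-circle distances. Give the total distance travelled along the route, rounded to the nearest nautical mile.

Leg distances:
K1→K2: 29.4 NM  (cumulative 29.4 NM)
K2→K3: 76.5 NM  (cumulative 105.8 NM)
K3→K4: 67.8 NM  (cumulative 173.6 NM)
K4→K5: 70.0 NM  (cumulative 243.6 NM)
K5→K6: 51.0 NM  (cumulative 294.6 NM)
K6→K7: 33.1 NM  (cumulative 327.7 NM)
Total route length ≈ 328 NM.

328 NM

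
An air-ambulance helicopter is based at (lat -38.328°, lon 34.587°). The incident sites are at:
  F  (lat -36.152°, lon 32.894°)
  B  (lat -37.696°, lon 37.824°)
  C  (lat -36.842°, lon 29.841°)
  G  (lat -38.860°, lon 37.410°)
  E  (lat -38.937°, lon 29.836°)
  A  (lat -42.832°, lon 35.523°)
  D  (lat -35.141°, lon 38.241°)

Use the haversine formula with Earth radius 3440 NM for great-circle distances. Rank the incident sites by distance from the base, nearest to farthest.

Distances from the base:
G (lat -38.860°, lon 37.410°): 136.3 NM
F (lat -36.152°, lon 32.894°): 153.7 NM
B (lat -37.696°, lon 37.824°): 157.7 NM
E (lat -38.937°, lon 29.836°): 225.8 NM
C (lat -36.842°, lon 29.841°): 242.8 NM
D (lat -35.141°, lon 38.241°): 259.8 NM
A (lat -42.832°, lon 35.523°): 273.8 NM

G, F, B, E, C, D, A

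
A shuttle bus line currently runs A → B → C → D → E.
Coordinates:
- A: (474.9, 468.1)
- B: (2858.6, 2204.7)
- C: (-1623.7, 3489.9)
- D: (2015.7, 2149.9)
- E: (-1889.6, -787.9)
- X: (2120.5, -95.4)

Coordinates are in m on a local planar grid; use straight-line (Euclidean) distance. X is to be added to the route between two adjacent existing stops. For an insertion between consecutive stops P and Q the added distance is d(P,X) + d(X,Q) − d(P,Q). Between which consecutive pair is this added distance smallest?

Added distance for inserting X between each consecutive pair:
A–B: 1205.8 m
B–C: 2936.7 m
C–D: 3553.5 m
D–E: 1430.3 m
Smallest added distance is 1205.8 m, inserting between A and B.

between A and B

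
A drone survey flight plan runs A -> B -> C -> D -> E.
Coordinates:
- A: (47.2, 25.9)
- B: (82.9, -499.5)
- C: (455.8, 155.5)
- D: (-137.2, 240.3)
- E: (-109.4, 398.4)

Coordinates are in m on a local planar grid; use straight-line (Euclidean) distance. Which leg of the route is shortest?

Leg distances:
A→B: 526.6 m
B→C: 753.7 m
C→D: 599.0 m
D→E: 160.5 m
The shortest leg is D–E at 160.5 m.

D–E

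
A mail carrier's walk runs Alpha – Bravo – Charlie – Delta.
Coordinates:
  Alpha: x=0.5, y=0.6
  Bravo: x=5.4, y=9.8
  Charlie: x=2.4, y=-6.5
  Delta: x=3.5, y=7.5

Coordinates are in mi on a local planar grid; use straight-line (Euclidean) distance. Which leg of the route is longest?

Leg distances:
Alpha→Bravo: 10.4 mi
Bravo→Charlie: 16.6 mi
Charlie→Delta: 14.0 mi
The longest leg is Bravo–Charlie at 16.6 mi.

Bravo–Charlie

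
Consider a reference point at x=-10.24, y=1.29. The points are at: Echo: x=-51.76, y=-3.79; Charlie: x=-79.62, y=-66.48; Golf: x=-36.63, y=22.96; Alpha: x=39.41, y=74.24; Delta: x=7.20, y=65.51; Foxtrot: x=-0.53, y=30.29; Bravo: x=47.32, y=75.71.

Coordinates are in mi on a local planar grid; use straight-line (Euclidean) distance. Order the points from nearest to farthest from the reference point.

Distance from the reference point at x=-10.24, y=1.29 to each:
Foxtrot x=-0.53, y=30.29: 30.6 mi
Golf x=-36.63, y=22.96: 34.1 mi
Echo x=-51.76, y=-3.79: 41.8 mi
Delta x=7.20, y=65.51: 66.5 mi
Alpha x=39.41, y=74.24: 88.2 mi
Bravo x=47.32, y=75.71: 94.1 mi
Charlie x=-79.62, y=-66.48: 97.0 mi

Foxtrot, Golf, Echo, Delta, Alpha, Bravo, Charlie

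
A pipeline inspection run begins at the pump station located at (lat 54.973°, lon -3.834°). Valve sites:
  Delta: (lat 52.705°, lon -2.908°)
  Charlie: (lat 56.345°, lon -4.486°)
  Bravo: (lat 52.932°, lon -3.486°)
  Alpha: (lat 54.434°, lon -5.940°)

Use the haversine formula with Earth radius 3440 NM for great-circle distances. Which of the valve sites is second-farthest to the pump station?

Bravo

Distances from the pump station ((lat 54.973°, lon -3.834°)):
Delta: 140.1 NM
Bravo: 123.2 NM
Charlie: 85.3 NM
Alpha: 79.9 NM
The second-farthest is Bravo at 123.2 NM.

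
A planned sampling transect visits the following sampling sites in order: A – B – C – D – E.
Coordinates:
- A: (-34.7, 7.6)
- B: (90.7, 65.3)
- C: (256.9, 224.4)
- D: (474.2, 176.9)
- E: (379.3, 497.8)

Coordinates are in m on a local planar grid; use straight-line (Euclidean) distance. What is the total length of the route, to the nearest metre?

Leg distances:
A→B: 138.0 m  (cumulative 138.0 m)
B→C: 230.1 m  (cumulative 368.1 m)
C→D: 222.4 m  (cumulative 590.5 m)
D→E: 334.6 m  (cumulative 925.2 m)
Total route length ≈ 925 m.

925 m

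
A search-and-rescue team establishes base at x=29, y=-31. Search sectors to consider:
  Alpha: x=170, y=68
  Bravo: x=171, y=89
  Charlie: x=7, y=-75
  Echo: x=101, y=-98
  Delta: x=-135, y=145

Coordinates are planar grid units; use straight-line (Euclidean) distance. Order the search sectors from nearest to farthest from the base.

Distance from the base at x=29, y=-31 to each:
Charlie x=7, y=-75: 49.2
Echo x=101, y=-98: 98.4
Alpha x=170, y=68: 172.3
Bravo x=171, y=89: 185.9
Delta x=-135, y=145: 240.6

Charlie, Echo, Alpha, Bravo, Delta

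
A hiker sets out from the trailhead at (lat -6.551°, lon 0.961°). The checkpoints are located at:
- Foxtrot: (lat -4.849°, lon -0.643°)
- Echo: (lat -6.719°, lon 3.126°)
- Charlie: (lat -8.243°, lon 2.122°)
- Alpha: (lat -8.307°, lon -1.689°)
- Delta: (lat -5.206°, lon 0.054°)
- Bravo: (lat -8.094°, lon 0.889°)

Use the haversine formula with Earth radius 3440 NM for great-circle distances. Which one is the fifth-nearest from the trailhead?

Distance to each, sorted:
Bravo: 92.7 NM
Delta: 97.2 NM
Charlie: 122.9 NM
Echo: 129.5 NM
Foxtrot: 140.1 NM
Alpha: 189.7 NM
The fifth-nearest is Foxtrot at 140.1 NM.

Foxtrot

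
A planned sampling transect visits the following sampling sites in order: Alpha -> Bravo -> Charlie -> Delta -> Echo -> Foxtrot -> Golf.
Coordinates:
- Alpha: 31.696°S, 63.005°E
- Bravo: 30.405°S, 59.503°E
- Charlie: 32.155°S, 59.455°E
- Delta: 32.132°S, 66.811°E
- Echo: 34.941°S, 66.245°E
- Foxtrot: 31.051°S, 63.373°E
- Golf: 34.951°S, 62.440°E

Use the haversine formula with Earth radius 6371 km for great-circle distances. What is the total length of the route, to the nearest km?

2518 km

Leg distances:
Alpha→Bravo: 363.2 km  (cumulative 363.2 km)
Bravo→Charlie: 194.6 km  (cumulative 557.8 km)
Charlie→Delta: 692.4 km  (cumulative 1250.2 km)
Delta→Echo: 316.7 km  (cumulative 1567.0 km)
Echo→Foxtrot: 508.7 km  (cumulative 2075.7 km)
Foxtrot→Golf: 442.3 km  (cumulative 2518.0 km)
Total route length ≈ 2518 km.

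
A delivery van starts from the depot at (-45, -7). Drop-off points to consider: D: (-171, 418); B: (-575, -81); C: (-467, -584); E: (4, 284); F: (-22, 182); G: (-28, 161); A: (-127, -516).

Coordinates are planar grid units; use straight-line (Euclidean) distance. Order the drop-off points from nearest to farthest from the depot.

G, F, E, D, A, B, C

Computing each straight-line distance from (-45, -7):
G (-28, 161): 168.9
F (-22, 182): 190.4
E (4, 284): 295.1
D (-171, 418): 443.3
A (-127, -516): 515.6
B (-575, -81): 535.1
C (-467, -584): 714.9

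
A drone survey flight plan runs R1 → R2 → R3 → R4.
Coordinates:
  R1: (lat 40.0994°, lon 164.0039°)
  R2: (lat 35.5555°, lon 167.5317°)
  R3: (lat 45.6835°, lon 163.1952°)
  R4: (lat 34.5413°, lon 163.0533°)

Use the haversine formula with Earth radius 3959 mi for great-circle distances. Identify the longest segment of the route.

Leg distances:
R1→R2: 368.2 mi
R2→R3: 735.6 mi
R3→R4: 769.9 mi
The longest leg is R3–R4 at 769.9 mi.

R3–R4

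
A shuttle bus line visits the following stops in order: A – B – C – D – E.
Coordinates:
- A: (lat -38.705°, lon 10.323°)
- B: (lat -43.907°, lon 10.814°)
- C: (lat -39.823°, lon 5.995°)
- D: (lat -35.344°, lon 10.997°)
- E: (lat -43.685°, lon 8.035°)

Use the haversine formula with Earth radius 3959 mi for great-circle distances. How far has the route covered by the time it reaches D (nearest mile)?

Leg distances:
A→B: 360.3 mi  (cumulative 360.3 mi)
B→C: 375.5 mi  (cumulative 735.9 mi)
C→D: 413.1 mi  (cumulative 1149.0 mi)
Cumulative distance at D ≈ 1149 mi.

1149 mi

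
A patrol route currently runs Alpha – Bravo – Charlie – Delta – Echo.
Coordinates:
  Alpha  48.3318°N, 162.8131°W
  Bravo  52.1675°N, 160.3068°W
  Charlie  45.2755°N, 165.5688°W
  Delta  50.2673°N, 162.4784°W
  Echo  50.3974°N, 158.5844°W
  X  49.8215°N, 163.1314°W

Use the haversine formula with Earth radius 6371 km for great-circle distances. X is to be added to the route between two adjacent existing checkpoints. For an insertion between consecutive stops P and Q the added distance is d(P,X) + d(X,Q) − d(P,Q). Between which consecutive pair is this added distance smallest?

Added distance for inserting X between each consecutive pair:
Alpha–Bravo: 32.3 km
Bravo–Charlie: 7.2 km
Charlie–Delta: 4.5 km
Delta–Echo: 121.8 km
Smallest added distance is 4.5 km, inserting between Charlie and Delta.

between Charlie and Delta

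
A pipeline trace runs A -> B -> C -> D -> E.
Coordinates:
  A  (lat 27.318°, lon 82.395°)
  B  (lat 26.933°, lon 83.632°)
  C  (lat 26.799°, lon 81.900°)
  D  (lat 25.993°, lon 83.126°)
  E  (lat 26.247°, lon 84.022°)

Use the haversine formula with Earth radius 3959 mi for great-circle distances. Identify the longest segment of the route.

Leg distances:
A→B: 80.6 mi
B→C: 107.2 mi
C→D: 94.1 mi
D→E: 58.3 mi
The longest leg is B–C at 107.2 mi.

B–C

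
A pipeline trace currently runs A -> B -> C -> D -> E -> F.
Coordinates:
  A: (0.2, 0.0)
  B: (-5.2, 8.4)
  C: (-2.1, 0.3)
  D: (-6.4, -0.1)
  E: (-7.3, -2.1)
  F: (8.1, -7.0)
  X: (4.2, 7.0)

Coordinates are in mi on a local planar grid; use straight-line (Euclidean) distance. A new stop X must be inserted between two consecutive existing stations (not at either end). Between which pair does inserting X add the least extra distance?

Added distance for inserting X between each consecutive pair:
A–B: 7.6 mi
B–C: 10.0 mi
C–D: 17.6 mi
D–E: 25.2 mi
E–F: 13.0 mi
Smallest added distance is 7.6 mi, inserting between A and B.

between A and B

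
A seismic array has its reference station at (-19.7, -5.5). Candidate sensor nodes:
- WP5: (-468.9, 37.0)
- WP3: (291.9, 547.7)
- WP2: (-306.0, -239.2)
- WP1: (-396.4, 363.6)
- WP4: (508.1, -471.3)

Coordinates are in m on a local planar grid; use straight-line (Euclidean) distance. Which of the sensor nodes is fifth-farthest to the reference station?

WP2

Distance to each, sorted:
WP4: 703.9 m
WP3: 634.9 m
WP1: 527.4 m
WP5: 451.2 m
WP2: 369.6 m
The fifth-farthest is WP2 at 369.6 m.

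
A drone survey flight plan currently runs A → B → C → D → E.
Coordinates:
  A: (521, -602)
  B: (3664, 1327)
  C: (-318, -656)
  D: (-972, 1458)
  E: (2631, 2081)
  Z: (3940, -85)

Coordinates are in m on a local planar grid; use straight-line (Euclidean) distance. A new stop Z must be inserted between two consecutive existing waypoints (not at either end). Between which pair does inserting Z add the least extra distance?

Added distance for inserting Z between each consecutive pair:
A–B: 1208.8 m
B–C: 1286.4 m
C–D: 7231.9 m
D–E: 4023.0 m
Smallest added distance is 1208.8 m, inserting between A and B.

between A and B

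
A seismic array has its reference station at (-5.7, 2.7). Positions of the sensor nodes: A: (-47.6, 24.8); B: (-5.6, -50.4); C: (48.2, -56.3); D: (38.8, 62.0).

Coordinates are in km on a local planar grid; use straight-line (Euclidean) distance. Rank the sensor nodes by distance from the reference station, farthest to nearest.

C, D, B, A

Computing each straight-line distance from (-5.7, 2.7):
C (48.2, -56.3): 79.9 km
D (38.8, 62.0): 74.1 km
B (-5.6, -50.4): 53.1 km
A (-47.6, 24.8): 47.4 km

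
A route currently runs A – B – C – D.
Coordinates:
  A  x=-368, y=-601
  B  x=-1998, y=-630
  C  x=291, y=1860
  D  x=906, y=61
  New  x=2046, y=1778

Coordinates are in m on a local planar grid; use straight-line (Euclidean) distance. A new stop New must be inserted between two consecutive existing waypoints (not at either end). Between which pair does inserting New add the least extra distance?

between C and D

Added distance for inserting New between each consecutive pair:
A–B: 6465.6 m
B–C: 3081.3 m
C–D: 1916.7 m
Smallest added distance is 1916.7 m, inserting between C and D.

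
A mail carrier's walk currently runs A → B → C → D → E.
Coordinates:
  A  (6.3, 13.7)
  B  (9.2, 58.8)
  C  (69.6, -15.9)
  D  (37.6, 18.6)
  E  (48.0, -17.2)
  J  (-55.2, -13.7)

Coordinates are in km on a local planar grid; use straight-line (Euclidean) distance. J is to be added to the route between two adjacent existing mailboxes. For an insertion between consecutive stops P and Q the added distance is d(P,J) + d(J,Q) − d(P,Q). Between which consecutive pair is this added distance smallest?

between A and B

Added distance for inserting J between each consecutive pair:
A–B: 119.1 km
B–C: 125.7 km
C–D: 176.0 km
D–E: 164.2 km
Smallest added distance is 119.1 km, inserting between A and B.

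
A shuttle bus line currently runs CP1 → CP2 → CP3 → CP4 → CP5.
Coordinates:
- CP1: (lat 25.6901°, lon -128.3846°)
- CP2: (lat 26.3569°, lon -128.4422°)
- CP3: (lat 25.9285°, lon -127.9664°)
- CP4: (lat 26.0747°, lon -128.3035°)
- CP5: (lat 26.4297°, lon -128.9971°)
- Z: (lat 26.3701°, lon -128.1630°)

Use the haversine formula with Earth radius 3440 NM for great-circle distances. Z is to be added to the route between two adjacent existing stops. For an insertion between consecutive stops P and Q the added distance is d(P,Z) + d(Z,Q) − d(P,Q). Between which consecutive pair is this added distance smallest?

between CP2 and CP3

Added distance for inserting Z between each consecutive pair:
CP1–CP2: 17.4 NM
CP2–CP3: 7.3 NM
CP3–CP4: 27.6 NM
CP4–CP5: 21.3 NM
Smallest added distance is 7.3 NM, inserting between CP2 and CP3.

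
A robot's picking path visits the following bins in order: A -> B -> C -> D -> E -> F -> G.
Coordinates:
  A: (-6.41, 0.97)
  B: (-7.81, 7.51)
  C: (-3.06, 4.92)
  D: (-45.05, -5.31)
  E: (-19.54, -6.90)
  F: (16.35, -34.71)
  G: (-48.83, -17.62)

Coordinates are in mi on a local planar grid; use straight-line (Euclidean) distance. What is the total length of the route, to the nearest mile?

194 mi

Leg distances:
A→B: 6.7 mi  (cumulative 6.7 mi)
B→C: 5.4 mi  (cumulative 12.1 mi)
C→D: 43.2 mi  (cumulative 55.3 mi)
D→E: 25.6 mi  (cumulative 80.9 mi)
E→F: 45.4 mi  (cumulative 126.3 mi)
F→G: 67.4 mi  (cumulative 193.7 mi)
Total route length ≈ 194 mi.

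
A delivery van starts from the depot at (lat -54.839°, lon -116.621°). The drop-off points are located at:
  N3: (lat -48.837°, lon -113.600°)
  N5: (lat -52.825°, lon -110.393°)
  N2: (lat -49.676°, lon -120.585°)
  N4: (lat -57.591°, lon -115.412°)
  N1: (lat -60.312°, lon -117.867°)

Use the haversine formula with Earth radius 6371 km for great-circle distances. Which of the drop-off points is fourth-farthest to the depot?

N5

Distance to each, sorted:
N3: 698.8 km
N2: 634.1 km
N1: 613.1 km
N5: 465.8 km
N4: 315.0 km
The fourth-farthest is N5 at 465.8 km.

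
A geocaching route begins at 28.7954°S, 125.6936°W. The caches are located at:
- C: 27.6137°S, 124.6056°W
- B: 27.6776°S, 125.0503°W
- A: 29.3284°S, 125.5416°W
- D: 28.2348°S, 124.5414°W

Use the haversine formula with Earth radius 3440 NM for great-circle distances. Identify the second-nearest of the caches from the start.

D

Distance to each, sorted:
A: 33.0 NM
D: 69.5 NM
B: 75.2 NM
C: 91.4 NM
The second-nearest is D at 69.5 NM.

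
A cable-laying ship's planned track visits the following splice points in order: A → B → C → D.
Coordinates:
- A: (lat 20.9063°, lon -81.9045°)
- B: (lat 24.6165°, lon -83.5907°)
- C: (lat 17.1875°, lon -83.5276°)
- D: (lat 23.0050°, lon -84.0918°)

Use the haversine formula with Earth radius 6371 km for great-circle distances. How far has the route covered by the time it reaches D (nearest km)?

Leg distances:
A→B: 447.3 km  (cumulative 447.3 km)
B→C: 826.1 km  (cumulative 1273.4 km)
C→D: 649.6 km  (cumulative 1922.9 km)
Cumulative distance at D ≈ 1923 km.

1923 km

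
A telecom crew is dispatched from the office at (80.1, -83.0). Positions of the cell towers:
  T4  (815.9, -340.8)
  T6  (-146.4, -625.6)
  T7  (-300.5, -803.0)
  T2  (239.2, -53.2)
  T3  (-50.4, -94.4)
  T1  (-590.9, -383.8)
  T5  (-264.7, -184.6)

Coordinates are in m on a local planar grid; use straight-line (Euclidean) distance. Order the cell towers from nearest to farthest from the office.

Distances from the office:
T3 (-50.4, -94.4): 131.0 m
T2 (239.2, -53.2): 161.9 m
T5 (-264.7, -184.6): 359.5 m
T6 (-146.4, -625.6): 588.0 m
T1 (-590.9, -383.8): 735.3 m
T4 (815.9, -340.8): 779.7 m
T7 (-300.5, -803.0): 814.4 m

T3, T2, T5, T6, T1, T4, T7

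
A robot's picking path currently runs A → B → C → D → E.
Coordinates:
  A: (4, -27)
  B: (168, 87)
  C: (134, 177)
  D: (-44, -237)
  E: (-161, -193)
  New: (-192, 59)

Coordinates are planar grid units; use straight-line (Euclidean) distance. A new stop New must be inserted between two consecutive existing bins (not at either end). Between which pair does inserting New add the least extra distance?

between C and D

Added distance for inserting New between each consecutive pair:
A–B: 375.4
B–C: 611.6
C–D: 227.0
D–E: 459.8
Smallest added distance is 227.0, inserting between C and D.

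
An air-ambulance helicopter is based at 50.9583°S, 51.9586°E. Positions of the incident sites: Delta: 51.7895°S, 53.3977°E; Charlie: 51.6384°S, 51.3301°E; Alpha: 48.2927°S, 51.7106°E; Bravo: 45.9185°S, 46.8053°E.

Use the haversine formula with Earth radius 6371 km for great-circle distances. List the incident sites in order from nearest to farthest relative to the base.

Distance from the base at 50.9583°S, 51.9586°E to each:
Charlie 51.6384°S, 51.3301°E: 87.3 km
Delta 51.7895°S, 53.3977°E: 136.1 km
Alpha 48.2927°S, 51.7106°E: 296.9 km
Bravo 45.9185°S, 46.8053°E: 676.8 km

Charlie, Delta, Alpha, Bravo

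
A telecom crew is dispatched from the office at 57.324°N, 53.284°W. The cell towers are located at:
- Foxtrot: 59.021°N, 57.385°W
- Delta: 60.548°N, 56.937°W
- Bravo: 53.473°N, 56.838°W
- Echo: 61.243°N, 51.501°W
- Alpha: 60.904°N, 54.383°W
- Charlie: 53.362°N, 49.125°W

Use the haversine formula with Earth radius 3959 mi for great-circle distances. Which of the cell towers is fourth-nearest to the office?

Distance to each, sorted:
Foxtrot: 189.9 mi
Alpha: 250.4 mi
Delta: 258.0 mi
Echo: 278.0 mi
Bravo: 300.3 mi
Charlie: 318.7 mi
The fourth-nearest is Echo at 278.0 mi.

Echo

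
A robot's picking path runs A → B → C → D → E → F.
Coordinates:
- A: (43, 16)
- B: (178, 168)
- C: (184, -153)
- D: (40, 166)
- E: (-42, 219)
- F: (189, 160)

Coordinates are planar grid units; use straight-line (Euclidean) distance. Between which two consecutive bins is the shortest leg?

Leg distances:
A→B: 203.3
B→C: 321.1
C→D: 350.0
D→E: 97.6
E→F: 238.4
The shortest leg is D–E at 97.6.

D–E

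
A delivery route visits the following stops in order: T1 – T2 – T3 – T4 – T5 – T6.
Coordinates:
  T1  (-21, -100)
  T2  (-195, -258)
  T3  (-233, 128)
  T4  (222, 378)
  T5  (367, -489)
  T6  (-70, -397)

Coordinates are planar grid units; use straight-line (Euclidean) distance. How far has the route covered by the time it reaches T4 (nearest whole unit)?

1142

Leg distances:
T1→T2: 235.0  (cumulative 235.0)
T2→T3: 387.9  (cumulative 622.9)
T3→T4: 519.2  (cumulative 1142.1)
Cumulative distance at T4 ≈ 1142.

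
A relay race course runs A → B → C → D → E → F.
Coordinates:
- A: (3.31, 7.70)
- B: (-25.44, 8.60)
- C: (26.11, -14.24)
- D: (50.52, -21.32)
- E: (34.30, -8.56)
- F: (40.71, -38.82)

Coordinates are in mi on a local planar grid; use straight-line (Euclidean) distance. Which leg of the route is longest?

B–C

Leg distances:
A→B: 28.8 mi
B→C: 56.4 mi
C→D: 25.4 mi
D→E: 20.6 mi
E→F: 30.9 mi
The longest leg is B–C at 56.4 mi.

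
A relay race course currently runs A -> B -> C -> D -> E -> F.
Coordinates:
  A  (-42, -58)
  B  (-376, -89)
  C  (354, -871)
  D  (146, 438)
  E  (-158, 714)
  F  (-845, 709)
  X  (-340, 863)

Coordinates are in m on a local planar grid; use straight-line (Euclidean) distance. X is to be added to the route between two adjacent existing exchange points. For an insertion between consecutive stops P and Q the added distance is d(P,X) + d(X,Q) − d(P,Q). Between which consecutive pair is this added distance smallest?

Added distance for inserting X between each consecutive pair:
A–B: 1585.3 m
B–C: 1750.6 m
C–D: 1187.9 m
D–E: 470.2 m
E–F: 76.2 m
Smallest added distance is 76.2 m, inserting between E and F.

between E and F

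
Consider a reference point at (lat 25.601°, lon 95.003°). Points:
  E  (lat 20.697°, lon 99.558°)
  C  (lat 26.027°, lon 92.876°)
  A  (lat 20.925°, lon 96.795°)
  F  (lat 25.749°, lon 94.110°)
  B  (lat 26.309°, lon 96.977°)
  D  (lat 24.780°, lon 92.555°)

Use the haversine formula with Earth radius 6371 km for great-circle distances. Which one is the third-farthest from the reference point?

Distance to each, sorted:
E: 717.0 km
A: 551.2 km
D: 262.7 km
C: 218.1 km
B: 212.5 km
F: 91.0 km
The third-farthest is D at 262.7 km.

D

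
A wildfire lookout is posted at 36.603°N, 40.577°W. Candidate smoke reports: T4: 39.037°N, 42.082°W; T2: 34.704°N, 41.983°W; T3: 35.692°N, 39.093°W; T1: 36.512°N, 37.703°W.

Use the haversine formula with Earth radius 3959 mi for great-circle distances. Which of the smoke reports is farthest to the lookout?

Distances from the lookout (36.603°N, 40.577°W):
T4: 187.2 mi
T1: 159.6 mi
T2: 153.1 mi
T3: 104.0 mi
The farthest is T4 at 187.2 mi.

T4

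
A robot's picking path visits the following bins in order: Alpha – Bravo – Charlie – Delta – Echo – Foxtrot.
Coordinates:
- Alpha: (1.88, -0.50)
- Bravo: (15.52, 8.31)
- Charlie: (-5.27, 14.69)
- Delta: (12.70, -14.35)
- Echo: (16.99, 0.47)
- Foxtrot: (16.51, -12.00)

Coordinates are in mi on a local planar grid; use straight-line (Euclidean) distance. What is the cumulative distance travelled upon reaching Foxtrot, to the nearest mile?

100 mi

Leg distances:
Alpha→Bravo: 16.2 mi  (cumulative 16.2 mi)
Bravo→Charlie: 21.7 mi  (cumulative 38.0 mi)
Charlie→Delta: 34.2 mi  (cumulative 72.1 mi)
Delta→Echo: 15.4 mi  (cumulative 87.6 mi)
Echo→Foxtrot: 12.5 mi  (cumulative 100.0 mi)
Cumulative distance at Foxtrot ≈ 100 mi.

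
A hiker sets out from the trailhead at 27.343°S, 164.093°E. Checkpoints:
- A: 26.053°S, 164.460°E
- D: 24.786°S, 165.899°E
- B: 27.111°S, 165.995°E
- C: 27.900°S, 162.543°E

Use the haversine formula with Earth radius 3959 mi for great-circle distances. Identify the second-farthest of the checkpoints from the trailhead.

Distances from the trailhead (27.343°S, 164.093°E):
D: 209.2 mi
B: 118.0 mi
C: 102.4 mi
A: 92.0 mi
The second-farthest is B at 118.0 mi.

B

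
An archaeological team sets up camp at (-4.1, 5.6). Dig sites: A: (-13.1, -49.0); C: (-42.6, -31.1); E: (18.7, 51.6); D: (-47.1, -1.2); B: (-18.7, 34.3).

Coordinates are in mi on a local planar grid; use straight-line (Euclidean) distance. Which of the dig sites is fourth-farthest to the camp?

D

Distance to each, sorted:
A: 55.3 mi
C: 53.2 mi
E: 51.3 mi
D: 43.5 mi
B: 32.2 mi
The fourth-farthest is D at 43.5 mi.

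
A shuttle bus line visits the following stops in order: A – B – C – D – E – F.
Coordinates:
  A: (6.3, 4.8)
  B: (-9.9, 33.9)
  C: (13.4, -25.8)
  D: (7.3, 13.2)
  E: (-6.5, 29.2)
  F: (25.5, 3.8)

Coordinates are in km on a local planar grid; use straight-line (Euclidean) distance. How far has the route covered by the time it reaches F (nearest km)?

199 km

Leg distances:
A→B: 33.3 km  (cumulative 33.3 km)
B→C: 64.1 km  (cumulative 97.4 km)
C→D: 39.5 km  (cumulative 136.9 km)
D→E: 21.1 km  (cumulative 158.0 km)
E→F: 40.9 km  (cumulative 198.8 km)
Cumulative distance at F ≈ 199 km.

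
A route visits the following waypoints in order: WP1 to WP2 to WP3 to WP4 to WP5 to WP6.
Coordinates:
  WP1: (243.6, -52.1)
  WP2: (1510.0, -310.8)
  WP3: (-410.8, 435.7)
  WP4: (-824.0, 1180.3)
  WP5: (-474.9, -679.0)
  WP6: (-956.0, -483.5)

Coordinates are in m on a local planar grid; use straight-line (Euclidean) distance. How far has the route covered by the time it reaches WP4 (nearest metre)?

4205 m

Leg distances:
WP1→WP2: 1292.6 m  (cumulative 1292.6 m)
WP2→WP3: 2060.8 m  (cumulative 3353.3 m)
WP3→WP4: 851.6 m  (cumulative 4204.9 m)
Cumulative distance at WP4 ≈ 4205 m.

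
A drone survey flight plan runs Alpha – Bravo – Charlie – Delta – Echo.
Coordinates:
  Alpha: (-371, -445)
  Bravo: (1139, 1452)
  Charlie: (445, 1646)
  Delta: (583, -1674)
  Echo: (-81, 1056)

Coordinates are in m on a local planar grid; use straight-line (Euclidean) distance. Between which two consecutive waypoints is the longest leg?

Leg distances:
Alpha→Bravo: 2424.6 m
Bravo→Charlie: 720.6 m
Charlie→Delta: 3322.9 m
Delta→Echo: 2809.6 m
The longest leg is Charlie–Delta at 3322.9 m.

Charlie–Delta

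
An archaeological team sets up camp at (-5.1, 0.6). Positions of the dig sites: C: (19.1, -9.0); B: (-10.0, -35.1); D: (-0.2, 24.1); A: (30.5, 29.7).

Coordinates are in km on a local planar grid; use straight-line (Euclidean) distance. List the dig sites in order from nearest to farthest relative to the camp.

D, C, B, A

Distances from the camp:
D (-0.2, 24.1): 24.0 km
C (19.1, -9.0): 26.0 km
B (-10.0, -35.1): 36.0 km
A (30.5, 29.7): 46.0 km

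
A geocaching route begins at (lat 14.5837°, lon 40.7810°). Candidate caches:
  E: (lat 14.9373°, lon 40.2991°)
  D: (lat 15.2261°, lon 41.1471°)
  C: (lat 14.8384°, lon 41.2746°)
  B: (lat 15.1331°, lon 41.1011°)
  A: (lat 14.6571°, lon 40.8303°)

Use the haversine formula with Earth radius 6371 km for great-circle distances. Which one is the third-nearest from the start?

Distances from the start ((lat 14.5837°, lon 40.7810°)):
A: 9.7 km
C: 60.2 km
E: 65.0 km
B: 70.1 km
D: 81.5 km
The third-nearest is E at 65.0 km.

E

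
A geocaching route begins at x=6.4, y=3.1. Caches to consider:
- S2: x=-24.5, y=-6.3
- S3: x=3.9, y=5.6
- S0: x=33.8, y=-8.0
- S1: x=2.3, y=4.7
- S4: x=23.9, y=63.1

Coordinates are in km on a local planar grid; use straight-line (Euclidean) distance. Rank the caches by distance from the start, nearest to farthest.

S3, S1, S0, S2, S4

Distance from the start at x=6.4, y=3.1 to each:
S3 x=3.9, y=5.6: 3.5 km
S1 x=2.3, y=4.7: 4.4 km
S0 x=33.8, y=-8.0: 29.6 km
S2 x=-24.5, y=-6.3: 32.3 km
S4 x=23.9, y=63.1: 62.5 km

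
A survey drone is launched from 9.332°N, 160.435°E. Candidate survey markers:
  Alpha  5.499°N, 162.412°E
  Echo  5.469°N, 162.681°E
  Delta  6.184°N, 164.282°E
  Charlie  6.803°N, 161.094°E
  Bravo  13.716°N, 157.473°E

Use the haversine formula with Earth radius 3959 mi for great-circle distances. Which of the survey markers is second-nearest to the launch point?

Alpha

Distances from the launch point (9.332°N, 160.435°E):
Charlie: 180.5 mi
Alpha: 297.5 mi
Echo: 308.1 mi
Delta: 341.6 mi
Bravo: 363.3 mi
The second-nearest is Alpha at 297.5 mi.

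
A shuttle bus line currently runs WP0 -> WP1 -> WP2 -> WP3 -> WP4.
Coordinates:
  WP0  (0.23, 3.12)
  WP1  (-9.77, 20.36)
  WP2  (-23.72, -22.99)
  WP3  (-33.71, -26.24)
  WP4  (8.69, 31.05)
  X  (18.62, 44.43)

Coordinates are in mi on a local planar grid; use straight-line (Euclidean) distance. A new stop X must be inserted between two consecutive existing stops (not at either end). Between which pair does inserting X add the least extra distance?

between WP3 and WP4

Added distance for inserting X between each consecutive pair:
WP0–WP1: 62.5 mi
WP1–WP2: 71.3 mi
WP2–WP3: 157.0 mi
WP3–WP4: 33.3 mi
Smallest added distance is 33.3 mi, inserting between WP3 and WP4.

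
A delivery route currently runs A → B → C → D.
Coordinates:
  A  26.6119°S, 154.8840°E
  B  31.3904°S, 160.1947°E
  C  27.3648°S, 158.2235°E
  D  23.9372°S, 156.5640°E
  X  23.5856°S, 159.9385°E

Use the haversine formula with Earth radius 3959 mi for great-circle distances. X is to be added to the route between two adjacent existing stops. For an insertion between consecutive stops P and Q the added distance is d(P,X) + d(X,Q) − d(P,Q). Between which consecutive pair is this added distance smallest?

Added distance for inserting X between each consecutive pair:
A–B: 458.3 mi
B–C: 519.3 mi
C–D: 238.6 mi
Smallest added distance is 238.6 mi, inserting between C and D.

between C and D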